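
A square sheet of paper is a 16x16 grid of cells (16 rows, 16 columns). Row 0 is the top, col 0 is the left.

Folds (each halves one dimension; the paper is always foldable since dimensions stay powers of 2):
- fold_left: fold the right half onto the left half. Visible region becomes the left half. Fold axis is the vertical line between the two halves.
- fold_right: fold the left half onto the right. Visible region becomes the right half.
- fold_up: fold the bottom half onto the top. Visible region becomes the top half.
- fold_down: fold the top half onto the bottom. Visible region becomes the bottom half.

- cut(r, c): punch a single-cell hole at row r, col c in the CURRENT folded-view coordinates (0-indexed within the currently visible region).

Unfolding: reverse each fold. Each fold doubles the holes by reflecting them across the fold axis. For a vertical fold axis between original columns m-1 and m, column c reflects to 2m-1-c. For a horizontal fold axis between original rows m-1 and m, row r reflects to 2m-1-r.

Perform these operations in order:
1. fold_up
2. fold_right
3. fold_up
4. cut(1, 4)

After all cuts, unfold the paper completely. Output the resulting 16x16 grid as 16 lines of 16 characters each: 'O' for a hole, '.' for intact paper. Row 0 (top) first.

Answer: ................
...O........O...
................
................
................
................
...O........O...
................
................
...O........O...
................
................
................
................
...O........O...
................

Derivation:
Op 1 fold_up: fold axis h@8; visible region now rows[0,8) x cols[0,16) = 8x16
Op 2 fold_right: fold axis v@8; visible region now rows[0,8) x cols[8,16) = 8x8
Op 3 fold_up: fold axis h@4; visible region now rows[0,4) x cols[8,16) = 4x8
Op 4 cut(1, 4): punch at orig (1,12); cuts so far [(1, 12)]; region rows[0,4) x cols[8,16) = 4x8
Unfold 1 (reflect across h@4): 2 holes -> [(1, 12), (6, 12)]
Unfold 2 (reflect across v@8): 4 holes -> [(1, 3), (1, 12), (6, 3), (6, 12)]
Unfold 3 (reflect across h@8): 8 holes -> [(1, 3), (1, 12), (6, 3), (6, 12), (9, 3), (9, 12), (14, 3), (14, 12)]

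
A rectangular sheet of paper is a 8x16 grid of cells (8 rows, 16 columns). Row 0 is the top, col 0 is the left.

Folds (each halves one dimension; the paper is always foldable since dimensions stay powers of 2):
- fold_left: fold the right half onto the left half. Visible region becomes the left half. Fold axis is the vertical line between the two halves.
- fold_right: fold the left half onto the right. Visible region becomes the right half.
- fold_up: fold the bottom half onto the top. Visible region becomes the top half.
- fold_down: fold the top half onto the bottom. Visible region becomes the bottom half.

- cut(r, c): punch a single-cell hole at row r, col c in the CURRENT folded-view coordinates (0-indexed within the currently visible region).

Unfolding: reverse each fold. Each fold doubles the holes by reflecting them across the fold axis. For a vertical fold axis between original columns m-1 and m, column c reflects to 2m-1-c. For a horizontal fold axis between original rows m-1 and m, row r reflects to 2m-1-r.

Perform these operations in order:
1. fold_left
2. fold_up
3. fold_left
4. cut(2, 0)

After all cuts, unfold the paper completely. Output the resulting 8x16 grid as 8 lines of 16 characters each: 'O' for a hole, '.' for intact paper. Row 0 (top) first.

Answer: ................
................
O......OO......O
................
................
O......OO......O
................
................

Derivation:
Op 1 fold_left: fold axis v@8; visible region now rows[0,8) x cols[0,8) = 8x8
Op 2 fold_up: fold axis h@4; visible region now rows[0,4) x cols[0,8) = 4x8
Op 3 fold_left: fold axis v@4; visible region now rows[0,4) x cols[0,4) = 4x4
Op 4 cut(2, 0): punch at orig (2,0); cuts so far [(2, 0)]; region rows[0,4) x cols[0,4) = 4x4
Unfold 1 (reflect across v@4): 2 holes -> [(2, 0), (2, 7)]
Unfold 2 (reflect across h@4): 4 holes -> [(2, 0), (2, 7), (5, 0), (5, 7)]
Unfold 3 (reflect across v@8): 8 holes -> [(2, 0), (2, 7), (2, 8), (2, 15), (5, 0), (5, 7), (5, 8), (5, 15)]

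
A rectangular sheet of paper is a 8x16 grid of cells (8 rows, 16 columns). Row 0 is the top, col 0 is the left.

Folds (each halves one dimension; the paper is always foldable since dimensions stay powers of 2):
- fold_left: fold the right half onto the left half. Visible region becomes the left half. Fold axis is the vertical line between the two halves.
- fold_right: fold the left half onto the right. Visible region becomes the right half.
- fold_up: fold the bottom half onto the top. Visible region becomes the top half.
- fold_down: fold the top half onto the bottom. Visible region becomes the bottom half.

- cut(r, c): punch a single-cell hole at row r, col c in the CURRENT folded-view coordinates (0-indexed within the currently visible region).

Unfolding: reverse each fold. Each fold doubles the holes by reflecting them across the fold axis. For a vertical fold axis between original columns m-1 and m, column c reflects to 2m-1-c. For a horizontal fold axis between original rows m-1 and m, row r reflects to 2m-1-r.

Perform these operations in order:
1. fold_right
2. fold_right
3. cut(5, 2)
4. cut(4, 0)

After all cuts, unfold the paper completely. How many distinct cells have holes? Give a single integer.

Op 1 fold_right: fold axis v@8; visible region now rows[0,8) x cols[8,16) = 8x8
Op 2 fold_right: fold axis v@12; visible region now rows[0,8) x cols[12,16) = 8x4
Op 3 cut(5, 2): punch at orig (5,14); cuts so far [(5, 14)]; region rows[0,8) x cols[12,16) = 8x4
Op 4 cut(4, 0): punch at orig (4,12); cuts so far [(4, 12), (5, 14)]; region rows[0,8) x cols[12,16) = 8x4
Unfold 1 (reflect across v@12): 4 holes -> [(4, 11), (4, 12), (5, 9), (5, 14)]
Unfold 2 (reflect across v@8): 8 holes -> [(4, 3), (4, 4), (4, 11), (4, 12), (5, 1), (5, 6), (5, 9), (5, 14)]

Answer: 8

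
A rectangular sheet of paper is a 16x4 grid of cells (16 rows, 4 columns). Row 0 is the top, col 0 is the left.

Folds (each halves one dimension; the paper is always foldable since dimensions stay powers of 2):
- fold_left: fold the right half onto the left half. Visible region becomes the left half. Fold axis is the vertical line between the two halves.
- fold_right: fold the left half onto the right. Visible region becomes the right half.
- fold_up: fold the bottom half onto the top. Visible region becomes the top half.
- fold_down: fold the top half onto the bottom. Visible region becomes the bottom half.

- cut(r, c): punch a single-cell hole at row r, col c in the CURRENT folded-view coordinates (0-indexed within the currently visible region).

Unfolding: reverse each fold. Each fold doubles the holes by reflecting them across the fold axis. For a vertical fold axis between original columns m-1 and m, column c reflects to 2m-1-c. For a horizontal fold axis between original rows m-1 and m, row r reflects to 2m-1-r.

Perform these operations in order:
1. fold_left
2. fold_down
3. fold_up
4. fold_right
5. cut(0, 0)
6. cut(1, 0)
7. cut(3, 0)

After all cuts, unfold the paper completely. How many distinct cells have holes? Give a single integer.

Op 1 fold_left: fold axis v@2; visible region now rows[0,16) x cols[0,2) = 16x2
Op 2 fold_down: fold axis h@8; visible region now rows[8,16) x cols[0,2) = 8x2
Op 3 fold_up: fold axis h@12; visible region now rows[8,12) x cols[0,2) = 4x2
Op 4 fold_right: fold axis v@1; visible region now rows[8,12) x cols[1,2) = 4x1
Op 5 cut(0, 0): punch at orig (8,1); cuts so far [(8, 1)]; region rows[8,12) x cols[1,2) = 4x1
Op 6 cut(1, 0): punch at orig (9,1); cuts so far [(8, 1), (9, 1)]; region rows[8,12) x cols[1,2) = 4x1
Op 7 cut(3, 0): punch at orig (11,1); cuts so far [(8, 1), (9, 1), (11, 1)]; region rows[8,12) x cols[1,2) = 4x1
Unfold 1 (reflect across v@1): 6 holes -> [(8, 0), (8, 1), (9, 0), (9, 1), (11, 0), (11, 1)]
Unfold 2 (reflect across h@12): 12 holes -> [(8, 0), (8, 1), (9, 0), (9, 1), (11, 0), (11, 1), (12, 0), (12, 1), (14, 0), (14, 1), (15, 0), (15, 1)]
Unfold 3 (reflect across h@8): 24 holes -> [(0, 0), (0, 1), (1, 0), (1, 1), (3, 0), (3, 1), (4, 0), (4, 1), (6, 0), (6, 1), (7, 0), (7, 1), (8, 0), (8, 1), (9, 0), (9, 1), (11, 0), (11, 1), (12, 0), (12, 1), (14, 0), (14, 1), (15, 0), (15, 1)]
Unfold 4 (reflect across v@2): 48 holes -> [(0, 0), (0, 1), (0, 2), (0, 3), (1, 0), (1, 1), (1, 2), (1, 3), (3, 0), (3, 1), (3, 2), (3, 3), (4, 0), (4, 1), (4, 2), (4, 3), (6, 0), (6, 1), (6, 2), (6, 3), (7, 0), (7, 1), (7, 2), (7, 3), (8, 0), (8, 1), (8, 2), (8, 3), (9, 0), (9, 1), (9, 2), (9, 3), (11, 0), (11, 1), (11, 2), (11, 3), (12, 0), (12, 1), (12, 2), (12, 3), (14, 0), (14, 1), (14, 2), (14, 3), (15, 0), (15, 1), (15, 2), (15, 3)]

Answer: 48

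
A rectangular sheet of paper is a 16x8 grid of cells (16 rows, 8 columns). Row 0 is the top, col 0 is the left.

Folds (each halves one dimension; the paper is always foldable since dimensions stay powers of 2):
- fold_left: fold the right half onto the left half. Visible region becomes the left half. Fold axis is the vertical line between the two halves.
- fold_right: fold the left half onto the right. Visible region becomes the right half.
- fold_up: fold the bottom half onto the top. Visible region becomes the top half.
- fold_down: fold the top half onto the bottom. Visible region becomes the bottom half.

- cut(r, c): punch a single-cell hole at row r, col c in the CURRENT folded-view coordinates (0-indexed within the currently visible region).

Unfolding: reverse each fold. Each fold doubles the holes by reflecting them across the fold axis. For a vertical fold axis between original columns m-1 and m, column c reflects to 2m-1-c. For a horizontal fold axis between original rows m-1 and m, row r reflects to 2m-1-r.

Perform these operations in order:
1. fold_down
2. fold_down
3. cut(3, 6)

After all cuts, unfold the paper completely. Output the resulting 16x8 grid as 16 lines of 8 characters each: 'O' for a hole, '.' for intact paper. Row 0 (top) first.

Answer: ......O.
........
........
........
........
........
........
......O.
......O.
........
........
........
........
........
........
......O.

Derivation:
Op 1 fold_down: fold axis h@8; visible region now rows[8,16) x cols[0,8) = 8x8
Op 2 fold_down: fold axis h@12; visible region now rows[12,16) x cols[0,8) = 4x8
Op 3 cut(3, 6): punch at orig (15,6); cuts so far [(15, 6)]; region rows[12,16) x cols[0,8) = 4x8
Unfold 1 (reflect across h@12): 2 holes -> [(8, 6), (15, 6)]
Unfold 2 (reflect across h@8): 4 holes -> [(0, 6), (7, 6), (8, 6), (15, 6)]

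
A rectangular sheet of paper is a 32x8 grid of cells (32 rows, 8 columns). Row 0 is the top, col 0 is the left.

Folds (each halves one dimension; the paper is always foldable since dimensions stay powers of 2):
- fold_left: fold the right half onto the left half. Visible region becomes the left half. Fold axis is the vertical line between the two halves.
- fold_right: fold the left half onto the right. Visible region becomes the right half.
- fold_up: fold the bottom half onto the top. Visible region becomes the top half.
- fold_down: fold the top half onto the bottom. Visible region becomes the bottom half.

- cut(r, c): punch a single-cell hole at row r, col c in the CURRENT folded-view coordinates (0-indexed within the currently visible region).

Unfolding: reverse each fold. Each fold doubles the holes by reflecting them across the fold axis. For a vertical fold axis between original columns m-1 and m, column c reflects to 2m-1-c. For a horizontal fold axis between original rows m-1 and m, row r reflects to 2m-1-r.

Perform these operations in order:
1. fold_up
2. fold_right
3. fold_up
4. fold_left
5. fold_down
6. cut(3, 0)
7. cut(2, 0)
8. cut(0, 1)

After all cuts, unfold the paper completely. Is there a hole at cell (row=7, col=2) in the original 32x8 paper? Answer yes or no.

Answer: no

Derivation:
Op 1 fold_up: fold axis h@16; visible region now rows[0,16) x cols[0,8) = 16x8
Op 2 fold_right: fold axis v@4; visible region now rows[0,16) x cols[4,8) = 16x4
Op 3 fold_up: fold axis h@8; visible region now rows[0,8) x cols[4,8) = 8x4
Op 4 fold_left: fold axis v@6; visible region now rows[0,8) x cols[4,6) = 8x2
Op 5 fold_down: fold axis h@4; visible region now rows[4,8) x cols[4,6) = 4x2
Op 6 cut(3, 0): punch at orig (7,4); cuts so far [(7, 4)]; region rows[4,8) x cols[4,6) = 4x2
Op 7 cut(2, 0): punch at orig (6,4); cuts so far [(6, 4), (7, 4)]; region rows[4,8) x cols[4,6) = 4x2
Op 8 cut(0, 1): punch at orig (4,5); cuts so far [(4, 5), (6, 4), (7, 4)]; region rows[4,8) x cols[4,6) = 4x2
Unfold 1 (reflect across h@4): 6 holes -> [(0, 4), (1, 4), (3, 5), (4, 5), (6, 4), (7, 4)]
Unfold 2 (reflect across v@6): 12 holes -> [(0, 4), (0, 7), (1, 4), (1, 7), (3, 5), (3, 6), (4, 5), (4, 6), (6, 4), (6, 7), (7, 4), (7, 7)]
Unfold 3 (reflect across h@8): 24 holes -> [(0, 4), (0, 7), (1, 4), (1, 7), (3, 5), (3, 6), (4, 5), (4, 6), (6, 4), (6, 7), (7, 4), (7, 7), (8, 4), (8, 7), (9, 4), (9, 7), (11, 5), (11, 6), (12, 5), (12, 6), (14, 4), (14, 7), (15, 4), (15, 7)]
Unfold 4 (reflect across v@4): 48 holes -> [(0, 0), (0, 3), (0, 4), (0, 7), (1, 0), (1, 3), (1, 4), (1, 7), (3, 1), (3, 2), (3, 5), (3, 6), (4, 1), (4, 2), (4, 5), (4, 6), (6, 0), (6, 3), (6, 4), (6, 7), (7, 0), (7, 3), (7, 4), (7, 7), (8, 0), (8, 3), (8, 4), (8, 7), (9, 0), (9, 3), (9, 4), (9, 7), (11, 1), (11, 2), (11, 5), (11, 6), (12, 1), (12, 2), (12, 5), (12, 6), (14, 0), (14, 3), (14, 4), (14, 7), (15, 0), (15, 3), (15, 4), (15, 7)]
Unfold 5 (reflect across h@16): 96 holes -> [(0, 0), (0, 3), (0, 4), (0, 7), (1, 0), (1, 3), (1, 4), (1, 7), (3, 1), (3, 2), (3, 5), (3, 6), (4, 1), (4, 2), (4, 5), (4, 6), (6, 0), (6, 3), (6, 4), (6, 7), (7, 0), (7, 3), (7, 4), (7, 7), (8, 0), (8, 3), (8, 4), (8, 7), (9, 0), (9, 3), (9, 4), (9, 7), (11, 1), (11, 2), (11, 5), (11, 6), (12, 1), (12, 2), (12, 5), (12, 6), (14, 0), (14, 3), (14, 4), (14, 7), (15, 0), (15, 3), (15, 4), (15, 7), (16, 0), (16, 3), (16, 4), (16, 7), (17, 0), (17, 3), (17, 4), (17, 7), (19, 1), (19, 2), (19, 5), (19, 6), (20, 1), (20, 2), (20, 5), (20, 6), (22, 0), (22, 3), (22, 4), (22, 7), (23, 0), (23, 3), (23, 4), (23, 7), (24, 0), (24, 3), (24, 4), (24, 7), (25, 0), (25, 3), (25, 4), (25, 7), (27, 1), (27, 2), (27, 5), (27, 6), (28, 1), (28, 2), (28, 5), (28, 6), (30, 0), (30, 3), (30, 4), (30, 7), (31, 0), (31, 3), (31, 4), (31, 7)]
Holes: [(0, 0), (0, 3), (0, 4), (0, 7), (1, 0), (1, 3), (1, 4), (1, 7), (3, 1), (3, 2), (3, 5), (3, 6), (4, 1), (4, 2), (4, 5), (4, 6), (6, 0), (6, 3), (6, 4), (6, 7), (7, 0), (7, 3), (7, 4), (7, 7), (8, 0), (8, 3), (8, 4), (8, 7), (9, 0), (9, 3), (9, 4), (9, 7), (11, 1), (11, 2), (11, 5), (11, 6), (12, 1), (12, 2), (12, 5), (12, 6), (14, 0), (14, 3), (14, 4), (14, 7), (15, 0), (15, 3), (15, 4), (15, 7), (16, 0), (16, 3), (16, 4), (16, 7), (17, 0), (17, 3), (17, 4), (17, 7), (19, 1), (19, 2), (19, 5), (19, 6), (20, 1), (20, 2), (20, 5), (20, 6), (22, 0), (22, 3), (22, 4), (22, 7), (23, 0), (23, 3), (23, 4), (23, 7), (24, 0), (24, 3), (24, 4), (24, 7), (25, 0), (25, 3), (25, 4), (25, 7), (27, 1), (27, 2), (27, 5), (27, 6), (28, 1), (28, 2), (28, 5), (28, 6), (30, 0), (30, 3), (30, 4), (30, 7), (31, 0), (31, 3), (31, 4), (31, 7)]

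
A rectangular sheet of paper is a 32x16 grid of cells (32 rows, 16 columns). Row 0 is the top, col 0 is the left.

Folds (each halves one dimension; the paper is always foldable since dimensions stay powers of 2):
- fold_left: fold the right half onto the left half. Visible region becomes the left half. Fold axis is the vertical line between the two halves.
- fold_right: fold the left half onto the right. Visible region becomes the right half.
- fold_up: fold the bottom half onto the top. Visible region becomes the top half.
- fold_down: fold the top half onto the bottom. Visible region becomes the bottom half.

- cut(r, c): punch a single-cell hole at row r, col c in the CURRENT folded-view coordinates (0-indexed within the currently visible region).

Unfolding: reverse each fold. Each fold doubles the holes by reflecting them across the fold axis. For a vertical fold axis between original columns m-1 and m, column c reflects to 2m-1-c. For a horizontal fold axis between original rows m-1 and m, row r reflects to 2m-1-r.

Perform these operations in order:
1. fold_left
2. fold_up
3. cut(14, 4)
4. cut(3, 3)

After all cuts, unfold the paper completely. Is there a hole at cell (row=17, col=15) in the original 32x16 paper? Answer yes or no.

Op 1 fold_left: fold axis v@8; visible region now rows[0,32) x cols[0,8) = 32x8
Op 2 fold_up: fold axis h@16; visible region now rows[0,16) x cols[0,8) = 16x8
Op 3 cut(14, 4): punch at orig (14,4); cuts so far [(14, 4)]; region rows[0,16) x cols[0,8) = 16x8
Op 4 cut(3, 3): punch at orig (3,3); cuts so far [(3, 3), (14, 4)]; region rows[0,16) x cols[0,8) = 16x8
Unfold 1 (reflect across h@16): 4 holes -> [(3, 3), (14, 4), (17, 4), (28, 3)]
Unfold 2 (reflect across v@8): 8 holes -> [(3, 3), (3, 12), (14, 4), (14, 11), (17, 4), (17, 11), (28, 3), (28, 12)]
Holes: [(3, 3), (3, 12), (14, 4), (14, 11), (17, 4), (17, 11), (28, 3), (28, 12)]

Answer: no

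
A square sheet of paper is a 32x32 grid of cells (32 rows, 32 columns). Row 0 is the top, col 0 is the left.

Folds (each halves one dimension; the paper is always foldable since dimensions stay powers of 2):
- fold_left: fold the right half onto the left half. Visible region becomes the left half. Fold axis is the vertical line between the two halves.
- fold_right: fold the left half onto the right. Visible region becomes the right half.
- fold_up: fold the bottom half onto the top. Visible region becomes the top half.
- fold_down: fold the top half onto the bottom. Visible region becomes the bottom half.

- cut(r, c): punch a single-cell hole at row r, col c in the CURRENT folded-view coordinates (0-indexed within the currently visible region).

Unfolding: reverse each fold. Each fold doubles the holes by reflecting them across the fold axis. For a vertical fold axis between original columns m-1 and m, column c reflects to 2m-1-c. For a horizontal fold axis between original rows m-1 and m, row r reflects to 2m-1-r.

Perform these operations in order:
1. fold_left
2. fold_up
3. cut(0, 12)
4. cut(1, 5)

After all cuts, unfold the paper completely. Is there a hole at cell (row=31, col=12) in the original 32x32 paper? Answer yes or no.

Answer: yes

Derivation:
Op 1 fold_left: fold axis v@16; visible region now rows[0,32) x cols[0,16) = 32x16
Op 2 fold_up: fold axis h@16; visible region now rows[0,16) x cols[0,16) = 16x16
Op 3 cut(0, 12): punch at orig (0,12); cuts so far [(0, 12)]; region rows[0,16) x cols[0,16) = 16x16
Op 4 cut(1, 5): punch at orig (1,5); cuts so far [(0, 12), (1, 5)]; region rows[0,16) x cols[0,16) = 16x16
Unfold 1 (reflect across h@16): 4 holes -> [(0, 12), (1, 5), (30, 5), (31, 12)]
Unfold 2 (reflect across v@16): 8 holes -> [(0, 12), (0, 19), (1, 5), (1, 26), (30, 5), (30, 26), (31, 12), (31, 19)]
Holes: [(0, 12), (0, 19), (1, 5), (1, 26), (30, 5), (30, 26), (31, 12), (31, 19)]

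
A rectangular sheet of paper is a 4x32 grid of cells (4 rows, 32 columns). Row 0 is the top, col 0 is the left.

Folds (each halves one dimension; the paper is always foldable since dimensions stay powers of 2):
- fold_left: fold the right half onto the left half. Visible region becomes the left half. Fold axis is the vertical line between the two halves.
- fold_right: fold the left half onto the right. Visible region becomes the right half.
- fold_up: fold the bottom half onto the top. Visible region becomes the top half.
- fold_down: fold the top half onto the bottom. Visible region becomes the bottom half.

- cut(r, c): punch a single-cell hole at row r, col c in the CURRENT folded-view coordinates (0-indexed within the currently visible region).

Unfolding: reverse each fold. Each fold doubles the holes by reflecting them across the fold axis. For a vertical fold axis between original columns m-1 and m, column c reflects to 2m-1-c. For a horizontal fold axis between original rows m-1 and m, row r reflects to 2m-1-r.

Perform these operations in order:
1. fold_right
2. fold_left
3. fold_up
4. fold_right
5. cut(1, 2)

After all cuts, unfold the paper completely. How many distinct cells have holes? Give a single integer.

Op 1 fold_right: fold axis v@16; visible region now rows[0,4) x cols[16,32) = 4x16
Op 2 fold_left: fold axis v@24; visible region now rows[0,4) x cols[16,24) = 4x8
Op 3 fold_up: fold axis h@2; visible region now rows[0,2) x cols[16,24) = 2x8
Op 4 fold_right: fold axis v@20; visible region now rows[0,2) x cols[20,24) = 2x4
Op 5 cut(1, 2): punch at orig (1,22); cuts so far [(1, 22)]; region rows[0,2) x cols[20,24) = 2x4
Unfold 1 (reflect across v@20): 2 holes -> [(1, 17), (1, 22)]
Unfold 2 (reflect across h@2): 4 holes -> [(1, 17), (1, 22), (2, 17), (2, 22)]
Unfold 3 (reflect across v@24): 8 holes -> [(1, 17), (1, 22), (1, 25), (1, 30), (2, 17), (2, 22), (2, 25), (2, 30)]
Unfold 4 (reflect across v@16): 16 holes -> [(1, 1), (1, 6), (1, 9), (1, 14), (1, 17), (1, 22), (1, 25), (1, 30), (2, 1), (2, 6), (2, 9), (2, 14), (2, 17), (2, 22), (2, 25), (2, 30)]

Answer: 16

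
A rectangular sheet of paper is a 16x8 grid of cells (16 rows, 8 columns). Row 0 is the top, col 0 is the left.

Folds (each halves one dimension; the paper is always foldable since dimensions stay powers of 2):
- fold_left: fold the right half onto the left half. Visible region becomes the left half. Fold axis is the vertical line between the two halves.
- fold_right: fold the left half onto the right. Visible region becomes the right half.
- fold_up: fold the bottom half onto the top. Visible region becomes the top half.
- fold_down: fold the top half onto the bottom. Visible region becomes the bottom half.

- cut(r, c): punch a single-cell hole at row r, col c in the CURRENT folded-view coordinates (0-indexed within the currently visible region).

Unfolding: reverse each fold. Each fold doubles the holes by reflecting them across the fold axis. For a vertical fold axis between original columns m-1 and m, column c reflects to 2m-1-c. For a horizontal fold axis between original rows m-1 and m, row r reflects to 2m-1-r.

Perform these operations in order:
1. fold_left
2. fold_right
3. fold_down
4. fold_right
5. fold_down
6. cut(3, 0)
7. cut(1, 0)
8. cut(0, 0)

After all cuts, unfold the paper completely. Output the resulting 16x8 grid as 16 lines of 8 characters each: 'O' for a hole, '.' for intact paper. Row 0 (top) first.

Answer: OOOOOOOO
........
OOOOOOOO
OOOOOOOO
OOOOOOOO
OOOOOOOO
........
OOOOOOOO
OOOOOOOO
........
OOOOOOOO
OOOOOOOO
OOOOOOOO
OOOOOOOO
........
OOOOOOOO

Derivation:
Op 1 fold_left: fold axis v@4; visible region now rows[0,16) x cols[0,4) = 16x4
Op 2 fold_right: fold axis v@2; visible region now rows[0,16) x cols[2,4) = 16x2
Op 3 fold_down: fold axis h@8; visible region now rows[8,16) x cols[2,4) = 8x2
Op 4 fold_right: fold axis v@3; visible region now rows[8,16) x cols[3,4) = 8x1
Op 5 fold_down: fold axis h@12; visible region now rows[12,16) x cols[3,4) = 4x1
Op 6 cut(3, 0): punch at orig (15,3); cuts so far [(15, 3)]; region rows[12,16) x cols[3,4) = 4x1
Op 7 cut(1, 0): punch at orig (13,3); cuts so far [(13, 3), (15, 3)]; region rows[12,16) x cols[3,4) = 4x1
Op 8 cut(0, 0): punch at orig (12,3); cuts so far [(12, 3), (13, 3), (15, 3)]; region rows[12,16) x cols[3,4) = 4x1
Unfold 1 (reflect across h@12): 6 holes -> [(8, 3), (10, 3), (11, 3), (12, 3), (13, 3), (15, 3)]
Unfold 2 (reflect across v@3): 12 holes -> [(8, 2), (8, 3), (10, 2), (10, 3), (11, 2), (11, 3), (12, 2), (12, 3), (13, 2), (13, 3), (15, 2), (15, 3)]
Unfold 3 (reflect across h@8): 24 holes -> [(0, 2), (0, 3), (2, 2), (2, 3), (3, 2), (3, 3), (4, 2), (4, 3), (5, 2), (5, 3), (7, 2), (7, 3), (8, 2), (8, 3), (10, 2), (10, 3), (11, 2), (11, 3), (12, 2), (12, 3), (13, 2), (13, 3), (15, 2), (15, 3)]
Unfold 4 (reflect across v@2): 48 holes -> [(0, 0), (0, 1), (0, 2), (0, 3), (2, 0), (2, 1), (2, 2), (2, 3), (3, 0), (3, 1), (3, 2), (3, 3), (4, 0), (4, 1), (4, 2), (4, 3), (5, 0), (5, 1), (5, 2), (5, 3), (7, 0), (7, 1), (7, 2), (7, 3), (8, 0), (8, 1), (8, 2), (8, 3), (10, 0), (10, 1), (10, 2), (10, 3), (11, 0), (11, 1), (11, 2), (11, 3), (12, 0), (12, 1), (12, 2), (12, 3), (13, 0), (13, 1), (13, 2), (13, 3), (15, 0), (15, 1), (15, 2), (15, 3)]
Unfold 5 (reflect across v@4): 96 holes -> [(0, 0), (0, 1), (0, 2), (0, 3), (0, 4), (0, 5), (0, 6), (0, 7), (2, 0), (2, 1), (2, 2), (2, 3), (2, 4), (2, 5), (2, 6), (2, 7), (3, 0), (3, 1), (3, 2), (3, 3), (3, 4), (3, 5), (3, 6), (3, 7), (4, 0), (4, 1), (4, 2), (4, 3), (4, 4), (4, 5), (4, 6), (4, 7), (5, 0), (5, 1), (5, 2), (5, 3), (5, 4), (5, 5), (5, 6), (5, 7), (7, 0), (7, 1), (7, 2), (7, 3), (7, 4), (7, 5), (7, 6), (7, 7), (8, 0), (8, 1), (8, 2), (8, 3), (8, 4), (8, 5), (8, 6), (8, 7), (10, 0), (10, 1), (10, 2), (10, 3), (10, 4), (10, 5), (10, 6), (10, 7), (11, 0), (11, 1), (11, 2), (11, 3), (11, 4), (11, 5), (11, 6), (11, 7), (12, 0), (12, 1), (12, 2), (12, 3), (12, 4), (12, 5), (12, 6), (12, 7), (13, 0), (13, 1), (13, 2), (13, 3), (13, 4), (13, 5), (13, 6), (13, 7), (15, 0), (15, 1), (15, 2), (15, 3), (15, 4), (15, 5), (15, 6), (15, 7)]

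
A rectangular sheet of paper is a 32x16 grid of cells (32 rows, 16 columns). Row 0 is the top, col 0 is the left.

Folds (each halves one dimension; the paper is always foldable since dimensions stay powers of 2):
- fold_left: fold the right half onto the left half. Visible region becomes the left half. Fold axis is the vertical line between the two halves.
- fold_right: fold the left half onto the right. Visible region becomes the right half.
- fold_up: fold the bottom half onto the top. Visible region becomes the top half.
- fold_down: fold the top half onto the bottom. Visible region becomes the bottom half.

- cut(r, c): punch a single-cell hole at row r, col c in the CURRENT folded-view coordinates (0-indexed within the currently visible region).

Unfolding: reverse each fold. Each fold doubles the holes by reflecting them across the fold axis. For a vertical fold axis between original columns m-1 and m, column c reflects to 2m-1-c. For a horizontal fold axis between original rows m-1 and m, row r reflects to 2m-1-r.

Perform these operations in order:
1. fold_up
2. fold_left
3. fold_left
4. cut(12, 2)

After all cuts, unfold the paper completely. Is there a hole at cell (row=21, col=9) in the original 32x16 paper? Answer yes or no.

Answer: no

Derivation:
Op 1 fold_up: fold axis h@16; visible region now rows[0,16) x cols[0,16) = 16x16
Op 2 fold_left: fold axis v@8; visible region now rows[0,16) x cols[0,8) = 16x8
Op 3 fold_left: fold axis v@4; visible region now rows[0,16) x cols[0,4) = 16x4
Op 4 cut(12, 2): punch at orig (12,2); cuts so far [(12, 2)]; region rows[0,16) x cols[0,4) = 16x4
Unfold 1 (reflect across v@4): 2 holes -> [(12, 2), (12, 5)]
Unfold 2 (reflect across v@8): 4 holes -> [(12, 2), (12, 5), (12, 10), (12, 13)]
Unfold 3 (reflect across h@16): 8 holes -> [(12, 2), (12, 5), (12, 10), (12, 13), (19, 2), (19, 5), (19, 10), (19, 13)]
Holes: [(12, 2), (12, 5), (12, 10), (12, 13), (19, 2), (19, 5), (19, 10), (19, 13)]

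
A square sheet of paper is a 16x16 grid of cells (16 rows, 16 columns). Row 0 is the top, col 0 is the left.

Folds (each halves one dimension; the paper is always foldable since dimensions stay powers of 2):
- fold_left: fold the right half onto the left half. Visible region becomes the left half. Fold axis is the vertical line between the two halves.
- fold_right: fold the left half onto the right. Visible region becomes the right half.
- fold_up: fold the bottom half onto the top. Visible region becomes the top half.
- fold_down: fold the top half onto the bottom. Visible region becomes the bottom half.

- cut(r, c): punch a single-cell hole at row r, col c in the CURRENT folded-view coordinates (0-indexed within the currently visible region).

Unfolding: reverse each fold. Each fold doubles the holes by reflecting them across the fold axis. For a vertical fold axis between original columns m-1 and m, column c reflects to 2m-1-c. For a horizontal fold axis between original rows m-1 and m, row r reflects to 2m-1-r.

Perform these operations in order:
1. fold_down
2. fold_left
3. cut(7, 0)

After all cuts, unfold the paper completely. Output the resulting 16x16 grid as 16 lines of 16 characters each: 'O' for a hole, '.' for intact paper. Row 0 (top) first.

Op 1 fold_down: fold axis h@8; visible region now rows[8,16) x cols[0,16) = 8x16
Op 2 fold_left: fold axis v@8; visible region now rows[8,16) x cols[0,8) = 8x8
Op 3 cut(7, 0): punch at orig (15,0); cuts so far [(15, 0)]; region rows[8,16) x cols[0,8) = 8x8
Unfold 1 (reflect across v@8): 2 holes -> [(15, 0), (15, 15)]
Unfold 2 (reflect across h@8): 4 holes -> [(0, 0), (0, 15), (15, 0), (15, 15)]

Answer: O..............O
................
................
................
................
................
................
................
................
................
................
................
................
................
................
O..............O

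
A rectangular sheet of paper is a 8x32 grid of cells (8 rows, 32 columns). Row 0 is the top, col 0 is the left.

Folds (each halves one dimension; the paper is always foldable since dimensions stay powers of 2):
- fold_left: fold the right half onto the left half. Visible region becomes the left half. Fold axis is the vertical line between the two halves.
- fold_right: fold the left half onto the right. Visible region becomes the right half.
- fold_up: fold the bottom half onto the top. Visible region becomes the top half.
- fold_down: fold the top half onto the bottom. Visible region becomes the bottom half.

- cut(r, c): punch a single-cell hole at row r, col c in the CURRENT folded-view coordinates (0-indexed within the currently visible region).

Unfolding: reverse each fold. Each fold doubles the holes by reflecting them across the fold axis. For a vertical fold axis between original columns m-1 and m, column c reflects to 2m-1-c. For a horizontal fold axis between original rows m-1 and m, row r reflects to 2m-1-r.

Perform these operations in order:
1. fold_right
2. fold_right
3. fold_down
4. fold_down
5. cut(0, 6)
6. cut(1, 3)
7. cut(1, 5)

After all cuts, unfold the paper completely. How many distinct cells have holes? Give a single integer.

Op 1 fold_right: fold axis v@16; visible region now rows[0,8) x cols[16,32) = 8x16
Op 2 fold_right: fold axis v@24; visible region now rows[0,8) x cols[24,32) = 8x8
Op 3 fold_down: fold axis h@4; visible region now rows[4,8) x cols[24,32) = 4x8
Op 4 fold_down: fold axis h@6; visible region now rows[6,8) x cols[24,32) = 2x8
Op 5 cut(0, 6): punch at orig (6,30); cuts so far [(6, 30)]; region rows[6,8) x cols[24,32) = 2x8
Op 6 cut(1, 3): punch at orig (7,27); cuts so far [(6, 30), (7, 27)]; region rows[6,8) x cols[24,32) = 2x8
Op 7 cut(1, 5): punch at orig (7,29); cuts so far [(6, 30), (7, 27), (7, 29)]; region rows[6,8) x cols[24,32) = 2x8
Unfold 1 (reflect across h@6): 6 holes -> [(4, 27), (4, 29), (5, 30), (6, 30), (7, 27), (7, 29)]
Unfold 2 (reflect across h@4): 12 holes -> [(0, 27), (0, 29), (1, 30), (2, 30), (3, 27), (3, 29), (4, 27), (4, 29), (5, 30), (6, 30), (7, 27), (7, 29)]
Unfold 3 (reflect across v@24): 24 holes -> [(0, 18), (0, 20), (0, 27), (0, 29), (1, 17), (1, 30), (2, 17), (2, 30), (3, 18), (3, 20), (3, 27), (3, 29), (4, 18), (4, 20), (4, 27), (4, 29), (5, 17), (5, 30), (6, 17), (6, 30), (7, 18), (7, 20), (7, 27), (7, 29)]
Unfold 4 (reflect across v@16): 48 holes -> [(0, 2), (0, 4), (0, 11), (0, 13), (0, 18), (0, 20), (0, 27), (0, 29), (1, 1), (1, 14), (1, 17), (1, 30), (2, 1), (2, 14), (2, 17), (2, 30), (3, 2), (3, 4), (3, 11), (3, 13), (3, 18), (3, 20), (3, 27), (3, 29), (4, 2), (4, 4), (4, 11), (4, 13), (4, 18), (4, 20), (4, 27), (4, 29), (5, 1), (5, 14), (5, 17), (5, 30), (6, 1), (6, 14), (6, 17), (6, 30), (7, 2), (7, 4), (7, 11), (7, 13), (7, 18), (7, 20), (7, 27), (7, 29)]

Answer: 48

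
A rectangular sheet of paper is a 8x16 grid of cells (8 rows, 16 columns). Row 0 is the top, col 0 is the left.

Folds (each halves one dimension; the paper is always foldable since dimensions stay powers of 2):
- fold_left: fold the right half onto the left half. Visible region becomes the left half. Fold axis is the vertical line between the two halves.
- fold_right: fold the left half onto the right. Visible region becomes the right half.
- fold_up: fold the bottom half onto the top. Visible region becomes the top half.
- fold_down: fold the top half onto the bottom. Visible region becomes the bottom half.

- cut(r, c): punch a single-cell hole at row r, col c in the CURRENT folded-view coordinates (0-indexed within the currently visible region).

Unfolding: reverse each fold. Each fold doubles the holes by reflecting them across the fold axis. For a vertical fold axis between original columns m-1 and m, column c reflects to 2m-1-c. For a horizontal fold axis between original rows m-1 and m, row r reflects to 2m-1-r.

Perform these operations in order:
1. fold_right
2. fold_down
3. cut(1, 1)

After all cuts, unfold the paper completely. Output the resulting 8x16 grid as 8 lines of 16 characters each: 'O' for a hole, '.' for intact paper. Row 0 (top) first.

Op 1 fold_right: fold axis v@8; visible region now rows[0,8) x cols[8,16) = 8x8
Op 2 fold_down: fold axis h@4; visible region now rows[4,8) x cols[8,16) = 4x8
Op 3 cut(1, 1): punch at orig (5,9); cuts so far [(5, 9)]; region rows[4,8) x cols[8,16) = 4x8
Unfold 1 (reflect across h@4): 2 holes -> [(2, 9), (5, 9)]
Unfold 2 (reflect across v@8): 4 holes -> [(2, 6), (2, 9), (5, 6), (5, 9)]

Answer: ................
................
......O..O......
................
................
......O..O......
................
................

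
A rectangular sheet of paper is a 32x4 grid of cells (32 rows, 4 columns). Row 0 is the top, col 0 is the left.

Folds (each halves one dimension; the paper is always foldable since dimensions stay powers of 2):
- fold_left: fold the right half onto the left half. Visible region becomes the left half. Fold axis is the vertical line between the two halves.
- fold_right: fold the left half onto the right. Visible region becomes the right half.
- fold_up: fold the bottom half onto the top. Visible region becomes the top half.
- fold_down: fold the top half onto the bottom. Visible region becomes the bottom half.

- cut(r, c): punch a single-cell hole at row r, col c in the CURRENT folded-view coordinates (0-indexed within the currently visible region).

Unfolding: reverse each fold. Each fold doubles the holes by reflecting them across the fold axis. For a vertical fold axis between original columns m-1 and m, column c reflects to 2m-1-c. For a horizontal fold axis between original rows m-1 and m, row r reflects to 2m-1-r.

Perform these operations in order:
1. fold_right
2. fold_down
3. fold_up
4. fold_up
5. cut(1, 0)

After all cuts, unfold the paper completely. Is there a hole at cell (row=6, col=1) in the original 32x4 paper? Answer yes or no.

Answer: yes

Derivation:
Op 1 fold_right: fold axis v@2; visible region now rows[0,32) x cols[2,4) = 32x2
Op 2 fold_down: fold axis h@16; visible region now rows[16,32) x cols[2,4) = 16x2
Op 3 fold_up: fold axis h@24; visible region now rows[16,24) x cols[2,4) = 8x2
Op 4 fold_up: fold axis h@20; visible region now rows[16,20) x cols[2,4) = 4x2
Op 5 cut(1, 0): punch at orig (17,2); cuts so far [(17, 2)]; region rows[16,20) x cols[2,4) = 4x2
Unfold 1 (reflect across h@20): 2 holes -> [(17, 2), (22, 2)]
Unfold 2 (reflect across h@24): 4 holes -> [(17, 2), (22, 2), (25, 2), (30, 2)]
Unfold 3 (reflect across h@16): 8 holes -> [(1, 2), (6, 2), (9, 2), (14, 2), (17, 2), (22, 2), (25, 2), (30, 2)]
Unfold 4 (reflect across v@2): 16 holes -> [(1, 1), (1, 2), (6, 1), (6, 2), (9, 1), (9, 2), (14, 1), (14, 2), (17, 1), (17, 2), (22, 1), (22, 2), (25, 1), (25, 2), (30, 1), (30, 2)]
Holes: [(1, 1), (1, 2), (6, 1), (6, 2), (9, 1), (9, 2), (14, 1), (14, 2), (17, 1), (17, 2), (22, 1), (22, 2), (25, 1), (25, 2), (30, 1), (30, 2)]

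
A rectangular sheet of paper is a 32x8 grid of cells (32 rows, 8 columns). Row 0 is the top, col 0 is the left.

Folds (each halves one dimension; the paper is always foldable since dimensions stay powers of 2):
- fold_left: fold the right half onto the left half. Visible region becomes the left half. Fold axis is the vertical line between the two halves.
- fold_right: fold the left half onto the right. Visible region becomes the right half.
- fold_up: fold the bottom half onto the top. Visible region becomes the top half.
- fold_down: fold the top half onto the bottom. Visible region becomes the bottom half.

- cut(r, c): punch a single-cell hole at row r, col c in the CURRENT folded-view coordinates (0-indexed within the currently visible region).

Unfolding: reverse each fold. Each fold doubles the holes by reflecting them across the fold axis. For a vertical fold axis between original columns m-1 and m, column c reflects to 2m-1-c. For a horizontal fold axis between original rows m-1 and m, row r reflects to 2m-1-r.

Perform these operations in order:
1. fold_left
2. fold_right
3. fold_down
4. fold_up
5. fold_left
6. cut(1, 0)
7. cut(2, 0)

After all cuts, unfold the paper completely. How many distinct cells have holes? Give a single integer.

Answer: 64

Derivation:
Op 1 fold_left: fold axis v@4; visible region now rows[0,32) x cols[0,4) = 32x4
Op 2 fold_right: fold axis v@2; visible region now rows[0,32) x cols[2,4) = 32x2
Op 3 fold_down: fold axis h@16; visible region now rows[16,32) x cols[2,4) = 16x2
Op 4 fold_up: fold axis h@24; visible region now rows[16,24) x cols[2,4) = 8x2
Op 5 fold_left: fold axis v@3; visible region now rows[16,24) x cols[2,3) = 8x1
Op 6 cut(1, 0): punch at orig (17,2); cuts so far [(17, 2)]; region rows[16,24) x cols[2,3) = 8x1
Op 7 cut(2, 0): punch at orig (18,2); cuts so far [(17, 2), (18, 2)]; region rows[16,24) x cols[2,3) = 8x1
Unfold 1 (reflect across v@3): 4 holes -> [(17, 2), (17, 3), (18, 2), (18, 3)]
Unfold 2 (reflect across h@24): 8 holes -> [(17, 2), (17, 3), (18, 2), (18, 3), (29, 2), (29, 3), (30, 2), (30, 3)]
Unfold 3 (reflect across h@16): 16 holes -> [(1, 2), (1, 3), (2, 2), (2, 3), (13, 2), (13, 3), (14, 2), (14, 3), (17, 2), (17, 3), (18, 2), (18, 3), (29, 2), (29, 3), (30, 2), (30, 3)]
Unfold 4 (reflect across v@2): 32 holes -> [(1, 0), (1, 1), (1, 2), (1, 3), (2, 0), (2, 1), (2, 2), (2, 3), (13, 0), (13, 1), (13, 2), (13, 3), (14, 0), (14, 1), (14, 2), (14, 3), (17, 0), (17, 1), (17, 2), (17, 3), (18, 0), (18, 1), (18, 2), (18, 3), (29, 0), (29, 1), (29, 2), (29, 3), (30, 0), (30, 1), (30, 2), (30, 3)]
Unfold 5 (reflect across v@4): 64 holes -> [(1, 0), (1, 1), (1, 2), (1, 3), (1, 4), (1, 5), (1, 6), (1, 7), (2, 0), (2, 1), (2, 2), (2, 3), (2, 4), (2, 5), (2, 6), (2, 7), (13, 0), (13, 1), (13, 2), (13, 3), (13, 4), (13, 5), (13, 6), (13, 7), (14, 0), (14, 1), (14, 2), (14, 3), (14, 4), (14, 5), (14, 6), (14, 7), (17, 0), (17, 1), (17, 2), (17, 3), (17, 4), (17, 5), (17, 6), (17, 7), (18, 0), (18, 1), (18, 2), (18, 3), (18, 4), (18, 5), (18, 6), (18, 7), (29, 0), (29, 1), (29, 2), (29, 3), (29, 4), (29, 5), (29, 6), (29, 7), (30, 0), (30, 1), (30, 2), (30, 3), (30, 4), (30, 5), (30, 6), (30, 7)]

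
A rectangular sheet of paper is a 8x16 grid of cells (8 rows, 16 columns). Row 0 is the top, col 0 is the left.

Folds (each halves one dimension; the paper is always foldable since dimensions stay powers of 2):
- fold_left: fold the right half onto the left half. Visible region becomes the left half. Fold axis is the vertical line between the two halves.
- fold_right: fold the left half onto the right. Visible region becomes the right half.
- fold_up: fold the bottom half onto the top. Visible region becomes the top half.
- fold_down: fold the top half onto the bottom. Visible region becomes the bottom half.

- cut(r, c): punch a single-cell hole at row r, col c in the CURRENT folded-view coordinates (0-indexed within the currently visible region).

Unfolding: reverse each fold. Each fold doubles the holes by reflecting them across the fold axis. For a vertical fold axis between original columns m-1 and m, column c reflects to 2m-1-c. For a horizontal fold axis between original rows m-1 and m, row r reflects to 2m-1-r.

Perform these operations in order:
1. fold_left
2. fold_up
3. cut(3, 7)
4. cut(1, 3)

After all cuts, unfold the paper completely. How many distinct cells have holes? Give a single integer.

Answer: 8

Derivation:
Op 1 fold_left: fold axis v@8; visible region now rows[0,8) x cols[0,8) = 8x8
Op 2 fold_up: fold axis h@4; visible region now rows[0,4) x cols[0,8) = 4x8
Op 3 cut(3, 7): punch at orig (3,7); cuts so far [(3, 7)]; region rows[0,4) x cols[0,8) = 4x8
Op 4 cut(1, 3): punch at orig (1,3); cuts so far [(1, 3), (3, 7)]; region rows[0,4) x cols[0,8) = 4x8
Unfold 1 (reflect across h@4): 4 holes -> [(1, 3), (3, 7), (4, 7), (6, 3)]
Unfold 2 (reflect across v@8): 8 holes -> [(1, 3), (1, 12), (3, 7), (3, 8), (4, 7), (4, 8), (6, 3), (6, 12)]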